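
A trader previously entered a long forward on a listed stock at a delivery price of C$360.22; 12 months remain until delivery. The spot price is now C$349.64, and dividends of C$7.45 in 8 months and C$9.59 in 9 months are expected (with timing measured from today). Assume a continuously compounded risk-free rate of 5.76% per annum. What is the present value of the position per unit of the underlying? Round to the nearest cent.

-C$6.77

PV(remaining dividends) I = 7.45·e^(−0.0576·8/12) + 9.59·e^(−0.0576·9/12) = 16.3539
Current forward F = (S − I)·e^(rT) = (349.64 − 16.3539)·e^(0.0576·12/12) = 333.2861 × 1.059291 = 353.0470
Value (long) = (F − K)·e^(−rT) = (353.0470 − 360.22) × 0.944027 = -6.7715
Value = -C$6.77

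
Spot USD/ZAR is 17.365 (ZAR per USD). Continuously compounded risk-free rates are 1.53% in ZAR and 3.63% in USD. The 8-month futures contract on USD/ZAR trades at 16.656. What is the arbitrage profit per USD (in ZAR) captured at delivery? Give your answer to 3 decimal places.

Fair futures: F* = S·e^(carry·T), with carry = (r_ZAR − r_USD) = 0.0153 − 0.0363 = -0.0210
F* = 17.365 · e^(-0.0210 × 8/12) = 17.365 · e^-0.014000 = 17.365 × 0.986098 = 17.1236
Market 16.656 < fair 17.1236: forward underpriced → reverse cash-and-carry (short spot, go long the forward).
At maturity, profit = |F_mkt − F*| = |16.656 − 17.1236| = 0.468 per USD (in ZAR)

0.468 per USD (in ZAR)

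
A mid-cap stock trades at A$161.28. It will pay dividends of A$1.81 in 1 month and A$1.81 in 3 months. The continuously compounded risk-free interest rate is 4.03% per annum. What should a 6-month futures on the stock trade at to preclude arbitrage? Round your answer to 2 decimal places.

PV(dividends) I = 1.81·e^(−0.0403·1/12) + 1.81·e^(−0.0403·3/12)
I = 1.8039 + 1.7919 = 3.5958
F = (S − I)·e^(rT) = (161.28 − 3.5958) · e^(0.0403·6/12)
= 157.6842 · e^0.020150 = 157.6842 × 1.020354 = A$160.89

A$160.89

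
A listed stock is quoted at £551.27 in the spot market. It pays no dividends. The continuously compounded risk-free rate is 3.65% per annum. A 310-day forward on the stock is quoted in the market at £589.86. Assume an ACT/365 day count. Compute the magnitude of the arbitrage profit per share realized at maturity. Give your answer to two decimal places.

Fair forward: F* = S·e^(carry·T), with carry = r = 0.0365
F* = 551.27 · e^(0.0365 × 310/365) = 551.27 · e^0.031000 = 551.27 × 1.031486 = £568.6273
Market £589.86 > fair £568.6273: forward overpriced → cash-and-carry (buy spot, short the forward).
At maturity, profit = |F_mkt − F*| = |589.86 − 568.6273| = £21.23 per share

£21.23 per share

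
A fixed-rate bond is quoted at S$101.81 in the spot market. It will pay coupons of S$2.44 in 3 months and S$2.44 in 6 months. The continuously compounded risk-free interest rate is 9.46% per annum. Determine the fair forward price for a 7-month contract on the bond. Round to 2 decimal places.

S$102.61

PV(coupons) I = 2.44·e^(−0.0946·3/12) + 2.44·e^(−0.0946·6/12)
I = 2.3830 + 2.3273 = 4.7103
F = (S − I)·e^(rT) = (101.81 − 4.7103) · e^(0.0946·7/12)
= 97.0997 · e^0.055183 = 97.0997 × 1.056734 = S$102.61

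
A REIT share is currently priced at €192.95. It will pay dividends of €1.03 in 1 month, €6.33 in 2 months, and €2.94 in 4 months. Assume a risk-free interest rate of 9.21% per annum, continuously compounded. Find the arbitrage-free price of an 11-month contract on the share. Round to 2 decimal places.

PV(dividends) I = 1.03·e^(−0.0921·1/12) + 6.33·e^(−0.0921·2/12) + 2.94·e^(−0.0921·4/12)
I = 1.0221 + 6.2336 + 2.8511 = 10.1068
F = (S − I)·e^(rT) = (192.95 − 10.1068) · e^(0.0921·11/12)
= 182.8432 · e^0.084425 = 182.8432 × 1.088091 = €198.95

€198.95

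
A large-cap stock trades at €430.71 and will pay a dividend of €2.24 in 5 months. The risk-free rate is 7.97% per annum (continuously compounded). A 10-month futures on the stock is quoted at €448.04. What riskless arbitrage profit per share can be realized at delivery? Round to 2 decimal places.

PV(dividends) I = 2.24·e^(−0.0797·5/12) = 2.1668
Fair futures F* = (S − I)·e^(rT) = (430.71 − 2.1668)·e^0.066417 = 428.5432 × 1.068672 = 457.9721
Market €448.04 < fair 457.9721: forward underpriced → reverse cash-and-carry (short the stock, invest proceeds at r, pay the dividends, go long the forward).
Profit at T = |F_mkt − F*| = |448.04 − 457.9721| = €9.93 per share

€9.93 per share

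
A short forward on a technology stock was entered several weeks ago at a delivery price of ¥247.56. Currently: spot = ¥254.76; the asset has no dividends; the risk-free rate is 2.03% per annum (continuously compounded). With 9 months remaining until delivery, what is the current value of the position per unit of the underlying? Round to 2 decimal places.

Current fair forward for the remaining 9 months: F = S·e^(r·T), r = 0.0203
F = 254.76 · e^(0.0203 × 9/12) = 254.76 × 1.015341 = 258.6683
Value of long forward = (F − K)·e^(−rT) = (258.6683 − 247.56) · e^(−0.0203·9/12)
= 11.1083 × 0.984890 = 10.94
Short position value = −(long value) = -¥10.94

-¥10.94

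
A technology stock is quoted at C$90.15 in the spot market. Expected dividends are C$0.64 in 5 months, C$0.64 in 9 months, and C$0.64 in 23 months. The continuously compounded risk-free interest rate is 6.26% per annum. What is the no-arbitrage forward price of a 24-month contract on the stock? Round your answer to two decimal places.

C$100.13

PV(dividends) I = 0.64·e^(−0.0626·5/12) + 0.64·e^(−0.0626·9/12) + 0.64·e^(−0.0626·23/12)
I = 0.6235 + 0.6106 + 0.5676 = 1.8017
F = (S − I)·e^(rT) = (90.15 − 1.8017) · e^(0.0626·24/12)
= 88.3483 · e^0.125200 = 88.3483 × 1.133375 = C$100.13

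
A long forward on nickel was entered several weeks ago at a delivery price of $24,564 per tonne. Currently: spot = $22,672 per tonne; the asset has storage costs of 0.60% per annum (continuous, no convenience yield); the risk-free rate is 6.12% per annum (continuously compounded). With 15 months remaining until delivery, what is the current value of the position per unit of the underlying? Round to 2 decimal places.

Current fair forward for the remaining 15 months: F = S·e^((r + u)·T), (r + u) = 0.0612 + 0.0060 = 0.0672
F = 22672 · e^(0.0672 × 15/12) = 22672 × 1.08762889 = 24658.7222
Value of long forward = (F − K)·e^(−rT) = (24658.7222 − 24564) · e^(−0.0612·15/12)
= 94.7222 × 0.92635291 = 87.75

$87.75 per tonne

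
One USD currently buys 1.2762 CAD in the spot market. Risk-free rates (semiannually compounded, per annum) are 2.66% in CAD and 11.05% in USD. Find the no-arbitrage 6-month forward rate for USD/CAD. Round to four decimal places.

1.2255

By covered interest parity, F = S · (1+r_CAD/2)^(2T) / (1+r_USD/2)^(2T)
= 1.2762 × 1.013300 / 1.055250 = 1.2762 × 0.960246
F = 1.2255 CAD per USD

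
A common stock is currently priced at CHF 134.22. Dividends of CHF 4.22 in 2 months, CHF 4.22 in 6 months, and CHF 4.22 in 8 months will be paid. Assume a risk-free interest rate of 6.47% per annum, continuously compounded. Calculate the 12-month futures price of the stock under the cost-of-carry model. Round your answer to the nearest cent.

CHF 130.07

PV(dividends) I = 4.22·e^(−0.0647·2/12) + 4.22·e^(−0.0647·6/12) + 4.22·e^(−0.0647·8/12)
I = 4.1747 + 4.0857 + 4.0418 = 12.3022
F = (S − I)·e^(rT) = (134.22 − 12.3022) · e^(0.0647·12/12)
= 121.9178 · e^0.064700 = 121.9178 × 1.066839 = CHF 130.07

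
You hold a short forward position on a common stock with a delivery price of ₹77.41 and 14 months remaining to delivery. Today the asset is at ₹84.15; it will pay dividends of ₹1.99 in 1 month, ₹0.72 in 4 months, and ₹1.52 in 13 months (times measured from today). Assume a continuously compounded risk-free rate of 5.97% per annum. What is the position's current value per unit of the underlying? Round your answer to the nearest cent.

PV(remaining dividends) I = 1.99·e^(−0.0597·1/12) + 0.72·e^(−0.0597·4/12) + 1.52·e^(−0.0597·13/12) = 4.1107
Current forward F = (S − I)·e^(rT) = (84.15 − 4.1107)·e^(0.0597·14/12) = 80.0393 × 1.072133 = 85.8128
Value (long) = (F − K)·e^(−rT) = (85.8128 − 77.41) × 0.932720 = 7.8375
Short position value = −(long value) = -₹7.84

-₹7.84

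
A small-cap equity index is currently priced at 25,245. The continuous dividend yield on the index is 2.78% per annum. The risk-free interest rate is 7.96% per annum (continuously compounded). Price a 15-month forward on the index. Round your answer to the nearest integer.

F = S·e^((r − q)T) = 25245 · e^((0.0796 − 0.0278) × 15/12)
= 25245 · e^0.064750 = 25245 × 1.066892
F = 26,934

26,934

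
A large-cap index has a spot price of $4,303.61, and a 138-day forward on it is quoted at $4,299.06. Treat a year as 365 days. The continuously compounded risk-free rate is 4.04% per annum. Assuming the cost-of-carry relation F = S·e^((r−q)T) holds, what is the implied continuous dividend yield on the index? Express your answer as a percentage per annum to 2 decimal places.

4.32%

From F = S·e^((r−q)T): (r − q) = ln(F/S)/T
ln(4299.06/4303.61) = ln(0.998943) = -0.001058
(r − q) = -0.001058 / (138/365) = -0.002798
q = r − ln(F/S)/T = 0.0404 + 0.002798 = 0.043198
q = 4.32%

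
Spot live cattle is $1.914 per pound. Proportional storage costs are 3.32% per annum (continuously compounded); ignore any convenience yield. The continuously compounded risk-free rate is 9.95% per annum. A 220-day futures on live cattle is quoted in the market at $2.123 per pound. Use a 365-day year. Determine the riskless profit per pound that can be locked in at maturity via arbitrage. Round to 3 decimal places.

$0.050 per pound

Fair futures: F* = S·e^(carry·T), with carry = (r + u) = 0.0995 + 0.0332 = 0.1327
F* = 1.914 · e^(0.1327 × 220/365) = 1.914 · e^0.079984 = 1.914 × 1.083270 = $2.0734
Market $2.123 > fair $2.0734: forward overpriced → cash-and-carry (buy spot, short the forward).
At maturity, profit = |F_mkt − F*| = |2.123 − 2.0734| = $0.050 per pound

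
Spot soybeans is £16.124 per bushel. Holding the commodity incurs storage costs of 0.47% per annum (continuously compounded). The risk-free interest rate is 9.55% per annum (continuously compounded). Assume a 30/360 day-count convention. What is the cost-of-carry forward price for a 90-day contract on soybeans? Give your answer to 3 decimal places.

£16.533 per bushel

Net carry = r + u − y = 0.0955 + 0.0047 − 0.0000 = 0.1002
F = S·e^((r+u−y)T) = 16.124 · e^(0.1002 × 90/360) = 16.124 · e^0.025050
= 16.124 × 1.025366 = £16.533 per bushel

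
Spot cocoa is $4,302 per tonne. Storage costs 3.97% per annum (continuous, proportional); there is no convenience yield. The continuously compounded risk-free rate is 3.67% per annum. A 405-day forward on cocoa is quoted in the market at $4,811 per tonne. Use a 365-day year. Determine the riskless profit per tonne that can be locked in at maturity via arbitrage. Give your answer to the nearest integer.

Fair forward: F* = S·e^(carry·T), with carry = (r + u) = 0.0367 + 0.0397 = 0.0764
F* = 4302 · e^(0.0764 × 405/365) = 4302 · e^0.084773 = 4302 × 1.088470 = $4682.5979
Market $4811 > fair $4682.5979: forward overpriced → cash-and-carry (buy spot, short the forward).
At maturity, profit = |F_mkt − F*| = |4811 − 4682.5979| = $128 per tonne

$128 per tonne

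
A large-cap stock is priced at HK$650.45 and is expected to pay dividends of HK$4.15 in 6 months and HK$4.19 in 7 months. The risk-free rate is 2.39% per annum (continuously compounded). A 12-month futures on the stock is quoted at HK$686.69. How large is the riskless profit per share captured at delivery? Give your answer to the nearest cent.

HK$28.94 per share

PV(dividends) I = 4.15·e^(−0.0239·6/12) + 4.19·e^(−0.0239·7/12) = 8.2327
Fair futures F* = (S − I)·e^(rT) = (650.45 − 8.2327)·e^0.023900 = 642.2173 × 1.024188 = 657.7513
Market HK$686.69 > fair 657.7513: forward overpriced → cash-and-carry (borrow at r, buy the stock and collect the dividends, short the forward).
Profit at T = |F_mkt − F*| = |686.69 − 657.7513| = HK$28.94 per share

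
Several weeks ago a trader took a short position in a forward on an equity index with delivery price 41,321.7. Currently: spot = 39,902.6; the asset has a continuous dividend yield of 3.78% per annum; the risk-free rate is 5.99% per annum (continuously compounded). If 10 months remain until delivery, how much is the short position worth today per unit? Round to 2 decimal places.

644.43

Current fair forward for the remaining 10 months: F = S·e^((r − q)·T), (r − q) = 0.0599 − 0.0378 = 0.0221
F = 39902.6 · e^(0.0221 × 10/12) = 39902.6 × 1.01858730 = 40644.2816
Value of long forward = (F − K)·e^(−rT) = (40644.2816 − 41321.7) · e^(−0.0599·10/12)
= -677.4184 × 0.95130870 = -644.43
Short position value = −(long value) = 644.43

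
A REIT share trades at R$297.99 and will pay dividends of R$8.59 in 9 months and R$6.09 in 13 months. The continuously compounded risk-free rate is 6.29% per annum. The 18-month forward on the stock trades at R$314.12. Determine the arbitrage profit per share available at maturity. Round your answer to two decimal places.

R$1.90 per share

PV(dividends) I = 8.59·e^(−0.0629·9/12) + 6.09·e^(−0.0629·13/12) = 13.8830
Fair forward F* = (S − I)·e^(rT) = (297.99 − 13.8830)·e^0.094350 = 284.1070 × 1.098944 = 312.2177
Market R$314.12 > fair 312.2177: forward overpriced → cash-and-carry (borrow at r, buy the stock and collect the dividends, short the forward).
Profit at T = |F_mkt − F*| = |314.12 − 312.2177| = R$1.90 per share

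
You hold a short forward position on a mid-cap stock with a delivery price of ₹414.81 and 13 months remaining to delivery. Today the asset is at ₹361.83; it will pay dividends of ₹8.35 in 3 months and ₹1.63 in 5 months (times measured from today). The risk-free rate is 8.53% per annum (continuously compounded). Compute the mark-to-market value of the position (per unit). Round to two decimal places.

PV(remaining dividends) I = 8.35·e^(−0.0853·3/12) + 1.63·e^(−0.0853·5/12) = 9.7469
Current forward F = (S − I)·e^(rT) = (361.83 − 9.7469)·e^(0.0853·13/12) = 352.0831 × 1.096813 = 386.1693
Value (long) = (F − K)·e^(−rT) = (386.1693 − 414.81) × 0.911733 = -26.1127
Short position value = −(long value) = ₹26.11

₹26.11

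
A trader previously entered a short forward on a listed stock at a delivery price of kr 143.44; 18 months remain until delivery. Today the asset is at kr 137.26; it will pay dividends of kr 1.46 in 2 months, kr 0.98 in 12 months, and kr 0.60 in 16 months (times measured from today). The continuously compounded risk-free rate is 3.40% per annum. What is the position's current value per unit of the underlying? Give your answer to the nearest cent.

kr 2.02

PV(remaining dividends) I = 1.46·e^(−0.0340·2/12) + 0.98·e^(−0.0340·12/12) + 0.60·e^(−0.0340·16/12) = 2.9724
Current forward F = (S − I)·e^(rT) = (137.26 − 2.9724)·e^(0.0340·18/12) = 134.2876 × 1.052323 = 141.3139
Value (long) = (F − K)·e^(−rT) = (141.3139 − 143.44) × 0.950279 = -2.0204
Short position value = −(long value) = kr 2.02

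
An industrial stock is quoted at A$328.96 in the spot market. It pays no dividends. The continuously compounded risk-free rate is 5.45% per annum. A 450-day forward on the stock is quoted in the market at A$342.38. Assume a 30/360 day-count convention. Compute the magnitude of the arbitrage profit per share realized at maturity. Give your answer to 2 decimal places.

Fair forward: F* = S·e^(carry·T), with carry = r = 0.0545
F* = 328.96 · e^(0.0545 × 450/360) = 328.96 · e^0.068125 = 328.96 × 1.070499 = A$352.1514
Market A$342.38 < fair A$352.1514: forward underpriced → reverse cash-and-carry (short spot, go long the forward).
At maturity, profit = |F_mkt − F*| = |342.38 − 352.1514| = A$9.77 per share

A$9.77 per share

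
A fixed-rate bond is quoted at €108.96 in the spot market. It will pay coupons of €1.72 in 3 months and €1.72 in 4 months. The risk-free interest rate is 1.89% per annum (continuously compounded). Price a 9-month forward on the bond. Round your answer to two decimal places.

PV(coupons) I = 1.72·e^(−0.0189·3/12) + 1.72·e^(−0.0189·4/12)
I = 1.7119 + 1.7092 = 3.4211
F = (S − I)·e^(rT) = (108.96 − 3.4211) · e^(0.0189·9/12)
= 105.5389 · e^0.014175 = 105.5389 × 1.014276 = €107.05

€107.05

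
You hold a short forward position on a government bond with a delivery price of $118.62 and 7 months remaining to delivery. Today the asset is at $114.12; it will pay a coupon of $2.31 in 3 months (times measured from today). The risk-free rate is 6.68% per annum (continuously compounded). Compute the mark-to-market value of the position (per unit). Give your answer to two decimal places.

PV(remaining coupons) I = 2.31·e^(−0.0668·3/12) = 2.2717
Current forward F = (S − I)·e^(rT) = (114.12 − 2.2717)·e^(0.0668·7/12) = 111.8483 × 1.039736 = 116.2927
Value (long) = (F − K)·e^(−rT) = (116.2927 − 118.62) × 0.961783 = -2.2384
Short position value = −(long value) = $2.24

$2.24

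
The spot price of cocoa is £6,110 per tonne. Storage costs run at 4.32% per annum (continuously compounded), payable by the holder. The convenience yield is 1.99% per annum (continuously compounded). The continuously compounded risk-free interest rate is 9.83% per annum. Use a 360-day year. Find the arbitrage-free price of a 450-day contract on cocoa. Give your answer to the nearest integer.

£7,113 per tonne

Net carry = r + u − y = 0.0983 + 0.0432 − 0.0199 = 0.1216
F = S·e^((r+u−y)T) = 6110 · e^(0.1216 × 450/360) = 6110 · e^0.152000
= 6110 × 1.164160 = £7,113 per tonne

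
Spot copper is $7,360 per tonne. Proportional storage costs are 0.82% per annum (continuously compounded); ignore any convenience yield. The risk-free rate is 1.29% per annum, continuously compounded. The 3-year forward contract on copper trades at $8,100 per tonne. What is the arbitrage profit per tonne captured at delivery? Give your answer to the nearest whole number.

Fair forward: F* = S·e^(carry·T), with carry = (r + u) = 0.0129 + 0.0082 = 0.0211
F* = 7360 · e^(0.0211 × 3) = 7360 · e^0.063300 = 7360 × 1.065346 = $7840.9466
Market $8100 > fair $7840.9466: forward overpriced → cash-and-carry (buy spot, short the forward).
At maturity, profit = |F_mkt − F*| = |8100 − 7840.9466| = $259 per tonne

$259 per tonne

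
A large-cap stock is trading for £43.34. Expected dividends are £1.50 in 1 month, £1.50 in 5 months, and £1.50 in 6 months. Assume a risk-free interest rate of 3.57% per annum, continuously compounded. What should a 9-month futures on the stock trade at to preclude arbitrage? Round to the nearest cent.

PV(dividends) I = 1.50·e^(−0.0357·1/12) + 1.50·e^(−0.0357·5/12) + 1.50·e^(−0.0357·6/12)
I = 1.4955 + 1.4779 + 1.4735 = 4.4469
F = (S − I)·e^(rT) = (43.34 − 4.4469) · e^(0.0357·9/12)
= 38.8931 · e^0.026775 = 38.8931 × 1.027137 = £39.95

£39.95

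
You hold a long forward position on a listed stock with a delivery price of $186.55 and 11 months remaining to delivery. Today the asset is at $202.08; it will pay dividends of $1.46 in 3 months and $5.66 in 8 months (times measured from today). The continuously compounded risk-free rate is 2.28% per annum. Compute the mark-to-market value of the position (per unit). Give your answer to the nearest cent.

$12.36

PV(remaining dividends) I = 1.46·e^(−0.0228·3/12) + 5.66·e^(−0.0228·8/12) = 7.0263
Current forward F = (S − I)·e^(rT) = (202.08 − 7.0263)·e^(0.0228·11/12) = 195.0537 × 1.021120 = 199.1732
Value (long) = (F − K)·e^(−rT) = (199.1732 − 186.55) × 0.979317 = 12.3621
Value = $12.36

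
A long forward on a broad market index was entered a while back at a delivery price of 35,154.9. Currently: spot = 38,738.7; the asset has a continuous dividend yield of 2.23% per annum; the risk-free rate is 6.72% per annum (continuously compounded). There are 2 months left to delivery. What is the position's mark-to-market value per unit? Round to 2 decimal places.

3831.63

Current fair forward for the remaining 2 months: F = S·e^((r − q)·T), (r − q) = 0.0672 − 0.0223 = 0.0449
F = 38738.7 · e^(0.0449 × 2/12) = 38738.7 × 1.00751140 = 39029.6819
Value of long forward = (F − K)·e^(−rT) = (39029.6819 − 35154.9) · e^(−0.0672·2/12)
= 3874.7819 × 0.98886249 = 3831.63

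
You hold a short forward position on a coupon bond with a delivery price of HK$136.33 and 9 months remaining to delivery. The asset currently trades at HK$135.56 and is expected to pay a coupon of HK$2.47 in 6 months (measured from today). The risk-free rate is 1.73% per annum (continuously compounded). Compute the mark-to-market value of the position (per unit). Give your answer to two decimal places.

PV(remaining coupons) I = 2.47·e^(−0.0173·6/12) = 2.4487
Current forward F = (S − I)·e^(rT) = (135.56 − 2.4487)·e^(0.0173·9/12) = 133.1113 × 1.013060 = 134.8497
Value (long) = (F − K)·e^(−rT) = (134.8497 − 136.33) × 0.987109 = -1.4612
Short position value = −(long value) = HK$1.46

HK$1.46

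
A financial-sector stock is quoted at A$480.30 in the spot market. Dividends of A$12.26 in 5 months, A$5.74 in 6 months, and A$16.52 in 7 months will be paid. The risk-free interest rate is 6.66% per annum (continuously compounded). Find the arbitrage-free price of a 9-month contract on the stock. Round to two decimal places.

PV(dividends) I = 12.26·e^(−0.0666·5/12) + 5.74·e^(−0.0666·6/12) + 16.52·e^(−0.0666·7/12)
I = 11.9245 + 5.5520 + 15.8905 = 33.3670
F = (S − I)·e^(rT) = (480.30 − 33.3670) · e^(0.0666·9/12)
= 446.9330 · e^0.049950 = 446.9330 × 1.051219 = A$469.82

A$469.82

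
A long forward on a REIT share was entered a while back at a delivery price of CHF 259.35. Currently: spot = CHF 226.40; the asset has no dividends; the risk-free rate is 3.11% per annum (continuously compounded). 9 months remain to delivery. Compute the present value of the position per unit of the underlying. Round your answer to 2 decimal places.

-CHF 26.97

Current fair forward for the remaining 9 months: F = S·e^(r·T), r = 0.0311
F = 226.40 · e^(0.0311 × 9/12) = 226.40 × 1.023599 = 231.7428
Value of long forward = (F − K)·e^(−rT) = (231.7428 − 259.35) · e^(−0.0311·9/12)
= -27.6072 × 0.976945 = -26.97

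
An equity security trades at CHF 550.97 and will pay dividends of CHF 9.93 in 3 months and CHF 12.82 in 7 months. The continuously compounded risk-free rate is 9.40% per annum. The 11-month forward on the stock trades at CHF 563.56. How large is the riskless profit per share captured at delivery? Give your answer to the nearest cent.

PV(dividends) I = 9.93·e^(−0.0940·3/12) + 12.82·e^(−0.0940·7/12) = 21.8353
Fair forward F* = (S − I)·e^(rT) = (550.97 − 21.8353)·e^0.086167 = 529.1347 × 1.089988 = 576.7505
Market CHF 563.56 < fair 576.7505: forward underpriced → reverse cash-and-carry (short the stock, invest proceeds at r, pay the dividends, go long the forward).
Profit at T = |F_mkt − F*| = |563.56 − 576.7505| = CHF 13.19 per share

CHF 13.19 per share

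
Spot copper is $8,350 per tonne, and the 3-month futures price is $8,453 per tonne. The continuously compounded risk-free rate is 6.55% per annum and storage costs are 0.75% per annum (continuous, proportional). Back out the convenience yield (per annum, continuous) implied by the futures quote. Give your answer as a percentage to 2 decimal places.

2.40%

F = S·e^((r+u−y)T) ⇒ (r+u−y) = ln(F/S)/T
ln(8453/8350) = 0.012260; /T ⇒ 0.049040
y = r + u − ln(F/S)/T = 0.0655 + 0.0075 − 0.049040 = 0.023960
y = 2.40%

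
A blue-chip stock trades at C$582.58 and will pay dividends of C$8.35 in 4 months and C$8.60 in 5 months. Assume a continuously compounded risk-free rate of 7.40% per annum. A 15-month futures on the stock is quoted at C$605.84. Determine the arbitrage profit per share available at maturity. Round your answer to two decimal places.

C$15.12 per share

PV(dividends) I = 8.35·e^(−0.0740·4/12) + 8.60·e^(−0.0740·5/12) = 16.4854
Fair futures F* = (S − I)·e^(rT) = (582.58 − 16.4854)·e^0.092500 = 566.0946 × 1.096913 = 620.9565
Market C$605.84 < fair 620.9565: forward underpriced → reverse cash-and-carry (short the stock, invest proceeds at r, pay the dividends, go long the forward).
Profit at T = |F_mkt − F*| = |605.84 − 620.9565| = C$15.12 per share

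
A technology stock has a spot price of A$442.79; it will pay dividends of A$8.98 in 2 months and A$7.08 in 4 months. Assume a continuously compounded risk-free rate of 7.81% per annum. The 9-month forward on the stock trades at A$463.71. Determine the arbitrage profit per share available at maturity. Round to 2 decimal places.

PV(dividends) I = 8.98·e^(−0.0781·2/12) + 7.08·e^(−0.0781·4/12) = 15.7619
Fair forward F* = (S − I)·e^(rT) = (442.79 − 15.7619)·e^0.058575 = 427.0281 × 1.060325 = 452.7886
Market A$463.71 > fair 452.7886: forward overpriced → cash-and-carry (borrow at r, buy the stock and collect the dividends, short the forward).
Profit at T = |F_mkt − F*| = |463.71 − 452.7886| = A$10.92 per share

A$10.92 per share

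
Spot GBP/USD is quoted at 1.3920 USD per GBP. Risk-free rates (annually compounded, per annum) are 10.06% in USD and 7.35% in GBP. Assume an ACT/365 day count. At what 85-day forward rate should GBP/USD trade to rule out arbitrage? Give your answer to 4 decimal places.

1.4001

By covered interest parity, F = S · (1+r_USD)^T / (1+r_GBP)^T
= 1.3920 × 1.022574 / 1.016654 = 1.3920 × 1.005823
F = 1.4001 USD per GBP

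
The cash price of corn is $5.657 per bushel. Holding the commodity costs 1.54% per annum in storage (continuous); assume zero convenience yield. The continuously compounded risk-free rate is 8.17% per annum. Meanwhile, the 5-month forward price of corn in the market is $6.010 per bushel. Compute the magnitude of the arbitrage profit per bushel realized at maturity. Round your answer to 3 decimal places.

$0.119 per bushel

Fair forward: F* = S·e^(carry·T), with carry = (r + u) = 0.0817 + 0.0154 = 0.0971
F* = 5.657 · e^(0.0971 × 5/12) = 5.657 · e^0.040458 = 5.657 × 1.041288 = $5.8906
Market $6.010 > fair $5.8906: forward overpriced → cash-and-carry (buy spot, short the forward).
At maturity, profit = |F_mkt − F*| = |6.010 − 5.8906| = $0.119 per bushel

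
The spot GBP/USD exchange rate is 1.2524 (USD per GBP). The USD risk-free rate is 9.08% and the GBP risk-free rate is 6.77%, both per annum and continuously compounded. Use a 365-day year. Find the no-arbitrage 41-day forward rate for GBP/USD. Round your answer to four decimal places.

F = S·e^((r_USD − r_GBP)T) = 1.2524 · e^((0.0908 − 0.0677) × 41/365)
= 1.2524 · e^0.002595 = 1.2524 × 1.002598
F = 1.2557 USD per GBP

1.2557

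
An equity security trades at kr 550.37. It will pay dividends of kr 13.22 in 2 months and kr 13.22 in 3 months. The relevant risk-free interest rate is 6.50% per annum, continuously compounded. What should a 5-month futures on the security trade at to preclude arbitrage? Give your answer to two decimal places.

kr 538.68

PV(dividends) I = 13.22·e^(−0.0650·2/12) + 13.22·e^(−0.0650·3/12)
I = 13.0776 + 13.0069 = 26.0845
F = (S − I)·e^(rT) = (550.37 − 26.0845) · e^(0.0650·5/12)
= 524.2855 · e^0.027083 = 524.2855 × 1.027453 = kr 538.68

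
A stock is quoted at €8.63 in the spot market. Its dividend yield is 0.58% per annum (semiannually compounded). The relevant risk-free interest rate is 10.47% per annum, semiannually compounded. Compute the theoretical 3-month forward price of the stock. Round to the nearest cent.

F = S · (1+r/2)^(2T) / (1+q/2)^(2T)
= 8.63 × 1.025841 / 1.001449 = 8.63 × 1.024357
F = €8.84

€8.84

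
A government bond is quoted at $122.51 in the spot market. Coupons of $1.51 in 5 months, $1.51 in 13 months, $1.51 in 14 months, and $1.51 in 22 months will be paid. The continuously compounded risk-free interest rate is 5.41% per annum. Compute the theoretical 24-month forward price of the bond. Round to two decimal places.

$130.17

PV(coupons) I = 1.51·e^(−0.0541·5/12) + 1.51·e^(−0.0541·13/12) + 1.51·e^(−0.0541·14/12) + 1.51·e^(−0.0541·22/12)
I = 1.4763 + 1.4240 + 1.4176 + 1.3674 = 5.6853
F = (S − I)·e^(rT) = (122.51 − 5.6853) · e^(0.0541·24/12)
= 116.8247 · e^0.108200 = 116.8247 × 1.114271 = $130.17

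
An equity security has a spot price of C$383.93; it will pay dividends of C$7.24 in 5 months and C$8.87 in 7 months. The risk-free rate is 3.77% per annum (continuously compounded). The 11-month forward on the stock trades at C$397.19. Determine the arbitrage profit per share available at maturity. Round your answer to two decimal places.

PV(dividends) I = 7.24·e^(−0.0377·5/12) + 8.87·e^(−0.0377·7/12) = 15.8042
Fair forward F* = (S − I)·e^(rT) = (383.93 − 15.8042)·e^0.034558 = 368.1258 × 1.035162 = 381.0698
Market C$397.19 > fair 381.0698: forward overpriced → cash-and-carry (borrow at r, buy the stock and collect the dividends, short the forward).
Profit at T = |F_mkt − F*| = |397.19 − 381.0698| = C$16.12 per share

C$16.12 per share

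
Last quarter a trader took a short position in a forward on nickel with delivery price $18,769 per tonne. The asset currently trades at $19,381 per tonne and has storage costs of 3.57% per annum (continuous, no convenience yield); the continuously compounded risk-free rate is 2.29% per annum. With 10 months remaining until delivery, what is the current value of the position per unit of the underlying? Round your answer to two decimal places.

-$1552.03 per tonne

Current fair forward for the remaining 10 months: F = S·e^((r + u)·T), (r + u) = 0.0229 + 0.0357 = 0.0586
F = 19381 · e^(0.0586 × 10/12) = 19381 × 1.05004533 = 20350.9285
Value of long forward = (F − K)·e^(−rT) = (20350.9285 − 18769) · e^(−0.0229·10/12)
= 1581.9285 × 0.98109760 = 1552.03
Short position value = −(long value) = -$1552.03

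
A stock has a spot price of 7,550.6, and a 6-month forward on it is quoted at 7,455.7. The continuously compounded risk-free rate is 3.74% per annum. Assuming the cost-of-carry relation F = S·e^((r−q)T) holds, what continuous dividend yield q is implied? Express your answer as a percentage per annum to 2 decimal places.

6.27%

From F = S·e^((r−q)T): (r − q) = ln(F/S)/T
ln(7455.7/7550.6) = ln(0.987431) = -0.012649
(r − q) = -0.012649 / (6/12) = -0.025298
q = r − ln(F/S)/T = 0.0374 + 0.025298 = 0.062698
q = 6.27%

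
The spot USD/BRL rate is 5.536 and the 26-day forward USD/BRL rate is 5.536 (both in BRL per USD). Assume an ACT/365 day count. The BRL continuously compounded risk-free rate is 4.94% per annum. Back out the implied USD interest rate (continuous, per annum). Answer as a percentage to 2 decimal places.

F = S·e^((r_BRL − r_USD)T) ⇒ r_USD = r_BRL − ln(F/S)/T
ln(5.536/5.536) = 0.000000; /(26/365) = 0.000000
r_USD = 0.0494 + 0.000000 = 0.049400
r_USD = 4.94%

4.94%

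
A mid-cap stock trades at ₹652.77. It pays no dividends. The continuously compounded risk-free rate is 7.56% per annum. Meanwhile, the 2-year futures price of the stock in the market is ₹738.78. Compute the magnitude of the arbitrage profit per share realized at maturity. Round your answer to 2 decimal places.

₹20.54 per share

Fair futures: F* = S·e^(carry·T), with carry = r = 0.0756
F* = 652.77 · e^(0.0756 × 2) = 652.77 · e^0.151200 = 652.77 × 1.163229 = ₹759.3210
Market ₹738.78 < fair ₹759.3210: forward underpriced → reverse cash-and-carry (short spot, go long the forward).
At maturity, profit = |F_mkt − F*| = |738.78 − 759.3210| = ₹20.54 per share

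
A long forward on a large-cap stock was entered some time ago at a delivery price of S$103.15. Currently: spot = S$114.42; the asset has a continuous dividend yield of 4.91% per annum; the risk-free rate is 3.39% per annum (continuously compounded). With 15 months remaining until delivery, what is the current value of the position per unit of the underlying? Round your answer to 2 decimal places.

Current fair forward for the remaining 15 months: F = S·e^((r − q)·T), (r − q) = 0.0339 − 0.0491 = -0.0152
F = 114.42 · e^(-0.0152 × 15/12) = 114.42 × 0.981179 = 112.2665
Value of long forward = (F − K)·e^(−rT) = (112.2665 − 103.15) · e^(−0.0339·15/12)
= 9.1165 × 0.958510 = 8.74

S$8.74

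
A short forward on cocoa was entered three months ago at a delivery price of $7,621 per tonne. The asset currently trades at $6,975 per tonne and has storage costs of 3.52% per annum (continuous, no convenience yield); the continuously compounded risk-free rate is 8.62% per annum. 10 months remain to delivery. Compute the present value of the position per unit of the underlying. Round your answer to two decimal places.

Current fair forward for the remaining 10 months: F = S·e^((r + u)·T), (r + u) = 0.0862 + 0.0352 = 0.1214
F = 6975 · e^(0.1214 × 10/12) = 6975 × 1.10646104 = 7717.5658
Value of long forward = (F − K)·e^(−rT) = (7717.5658 − 7621) · e^(−0.0862·10/12)
= 96.5658 × 0.93068600 = 89.87
Short position value = −(long value) = -$89.87

-$89.87 per tonne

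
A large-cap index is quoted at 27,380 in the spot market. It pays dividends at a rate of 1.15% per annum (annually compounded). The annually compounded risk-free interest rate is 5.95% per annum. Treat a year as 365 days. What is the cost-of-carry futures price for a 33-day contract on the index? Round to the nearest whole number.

F = S · (1+r)^T / (1+q)^T
= 27380 × 1.005239 / 1.001034 = 27380 × 1.004201
F = 27,495

27,495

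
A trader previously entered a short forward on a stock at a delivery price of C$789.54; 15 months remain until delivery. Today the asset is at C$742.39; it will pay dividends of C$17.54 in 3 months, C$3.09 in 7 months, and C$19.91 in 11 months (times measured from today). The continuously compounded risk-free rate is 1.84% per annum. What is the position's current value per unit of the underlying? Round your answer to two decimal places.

PV(remaining dividends) I = 17.54·e^(−0.0184·3/12) + 3.09·e^(−0.0184·7/12) + 19.91·e^(−0.0184·11/12) = 40.0935
Current forward F = (S − I)·e^(rT) = (742.39 − 40.0935)·e^(0.0184·15/12) = 702.2965 × 1.023267 = 718.6368
Value (long) = (F − K)·e^(−rT) = (718.6368 − 789.54) × 0.977262 = -69.2910
Short position value = −(long value) = C$69.29

C$69.29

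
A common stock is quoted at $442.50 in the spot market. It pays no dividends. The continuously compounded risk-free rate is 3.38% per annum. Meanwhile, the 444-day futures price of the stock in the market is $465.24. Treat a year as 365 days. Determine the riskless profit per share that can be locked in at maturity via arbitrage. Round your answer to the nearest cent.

Fair futures: F* = S·e^(carry·T), with carry = r = 0.0338
F* = 442.50 · e^(0.0338 × 444/365) = 442.50 · e^0.041116 = 442.50 × 1.041973 = $461.0731
Market $465.24 > fair $461.0731: forward overpriced → cash-and-carry (buy spot, short the forward).
At maturity, profit = |F_mkt − F*| = |465.24 − 461.0731| = $4.17 per share

$4.17 per share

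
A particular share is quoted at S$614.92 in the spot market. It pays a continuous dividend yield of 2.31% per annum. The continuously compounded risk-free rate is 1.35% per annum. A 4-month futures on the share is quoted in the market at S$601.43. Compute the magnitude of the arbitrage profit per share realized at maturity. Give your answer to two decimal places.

Fair futures: F* = S·e^(carry·T), with carry = (r − q) = 0.0135 − 0.0231 = -0.0096
F* = 614.92 · e^(-0.0096 × 4/12) = 614.92 · e^-0.003200 = 614.92 × 0.996805 = S$612.9553
Market S$601.43 < fair S$612.9553: forward underpriced → reverse cash-and-carry (short spot, go long the forward).
At maturity, profit = |F_mkt − F*| = |601.43 − 612.9553| = S$11.53 per share

S$11.53 per share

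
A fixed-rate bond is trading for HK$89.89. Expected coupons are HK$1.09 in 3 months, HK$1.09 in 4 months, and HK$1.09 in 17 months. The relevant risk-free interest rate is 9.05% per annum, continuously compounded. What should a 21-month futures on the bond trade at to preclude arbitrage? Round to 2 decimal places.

PV(coupons) I = 1.09·e^(−0.0905·3/12) + 1.09·e^(−0.0905·4/12) + 1.09·e^(−0.0905·17/12)
I = 1.0656 + 1.0576 + 0.9588 = 3.0820
F = (S − I)·e^(rT) = (89.89 − 3.0820) · e^(0.0905·21/12)
= 86.8080 · e^0.158375 = 86.8080 × 1.171605 = HK$101.70

HK$101.70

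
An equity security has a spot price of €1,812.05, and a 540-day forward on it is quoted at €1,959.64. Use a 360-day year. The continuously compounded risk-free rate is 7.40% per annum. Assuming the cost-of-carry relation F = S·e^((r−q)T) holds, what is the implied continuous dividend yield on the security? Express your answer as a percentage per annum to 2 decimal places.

From F = S·e^((r−q)T): (r − q) = ln(F/S)/T
ln(1959.64/1812.05) = ln(1.081449) = 0.078302
(r − q) = 0.078302 / (540/360) = 0.052201
q = r − ln(F/S)/T = 0.0740 − 0.052201 = 0.021799
q = 2.18%

2.18%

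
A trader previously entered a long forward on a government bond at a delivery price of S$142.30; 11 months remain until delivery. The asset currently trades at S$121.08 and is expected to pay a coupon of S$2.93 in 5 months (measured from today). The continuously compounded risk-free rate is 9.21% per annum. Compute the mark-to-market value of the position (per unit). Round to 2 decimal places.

-S$12.52

PV(remaining coupons) I = 2.93·e^(−0.0921·5/12) = 2.8197
Current forward F = (S − I)·e^(rT) = (121.08 − 2.8197)·e^(0.0921·11/12) = 118.2603 × 1.088091 = 128.6780
Value (long) = (F − K)·e^(−rT) = (128.6780 − 142.30) × 0.919041 = -12.5192
Value = -S$12.52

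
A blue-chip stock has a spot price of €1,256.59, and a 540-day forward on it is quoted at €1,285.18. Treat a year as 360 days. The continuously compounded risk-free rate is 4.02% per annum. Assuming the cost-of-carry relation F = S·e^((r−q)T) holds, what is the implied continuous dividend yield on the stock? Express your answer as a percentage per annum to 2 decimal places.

2.52%

From F = S·e^((r−q)T): (r − q) = ln(F/S)/T
ln(1285.18/1256.59) = ln(1.022752) = 0.022497
(r − q) = 0.022497 / (540/360) = 0.014998
q = r − ln(F/S)/T = 0.0402 − 0.014998 = 0.025202
q = 2.52%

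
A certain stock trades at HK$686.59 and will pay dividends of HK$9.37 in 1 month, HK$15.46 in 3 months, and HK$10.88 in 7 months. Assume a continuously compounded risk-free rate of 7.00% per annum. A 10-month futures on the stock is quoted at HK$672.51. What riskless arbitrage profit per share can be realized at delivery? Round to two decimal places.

HK$18.27 per share

PV(dividends) I = 9.37·e^(−0.0700·1/12) + 15.46·e^(−0.0700·3/12) + 10.88·e^(−0.0700·7/12) = 34.9520
Fair futures F* = (S − I)·e^(rT) = (686.59 − 34.9520)·e^0.058333 = 651.6380 × 1.060068 = 690.7806
Market HK$672.51 < fair 690.7806: forward underpriced → reverse cash-and-carry (short the stock, invest proceeds at r, pay the dividends, go long the forward).
Profit at T = |F_mkt − F*| = |672.51 − 690.7806| = HK$18.27 per share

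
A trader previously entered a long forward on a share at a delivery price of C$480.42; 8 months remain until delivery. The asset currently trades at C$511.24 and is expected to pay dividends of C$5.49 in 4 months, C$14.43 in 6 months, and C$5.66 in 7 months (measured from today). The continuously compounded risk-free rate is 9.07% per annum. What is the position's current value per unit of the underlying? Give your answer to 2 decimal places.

PV(remaining dividends) I = 5.49·e^(−0.0907·4/12) + 14.43·e^(−0.0907·6/12) + 5.66·e^(−0.0907·7/12) = 24.4850
Current forward F = (S − I)·e^(rT) = (511.24 − 24.4850)·e^(0.0907·8/12) = 486.7550 × 1.062332 = 517.0954
Value (long) = (F − K)·e^(−rT) = (517.0954 − 480.42) × 0.941325 = 34.5235
Value = C$34.52

C$34.52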